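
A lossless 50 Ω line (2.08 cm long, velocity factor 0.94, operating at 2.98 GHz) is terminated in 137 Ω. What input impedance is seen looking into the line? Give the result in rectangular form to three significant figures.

Z_in ≈ 18.8 − j8.28 Ω

λ = v/f = 0.94·c / 2.98 GHz = 0.0946 m
βl = 2π·l/λ = 2π × 0.22 = 79.1°
tan(βl) = tan(79.1°) = 5.21
Z_in = Z_0·(Z_L + jZ_0·tanβl)/(Z_0 + jZ_L·tanβl)
     = 50·(137 + j260)/(50 + j713)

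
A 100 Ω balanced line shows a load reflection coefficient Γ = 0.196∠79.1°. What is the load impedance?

Z_L = Z_0·(1 + Γ)/(1 − Γ) = 100·(1.04 + j0.192)/(0.963 − j0.192)

Z_L ≈ 99.7 + j39.9 Ω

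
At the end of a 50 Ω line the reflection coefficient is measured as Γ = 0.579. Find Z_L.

Z_L ≈ 188 Ω

Z_L = Z_0·(1 + Γ)/(1 − Γ) = 50·(1.58)/(0.421)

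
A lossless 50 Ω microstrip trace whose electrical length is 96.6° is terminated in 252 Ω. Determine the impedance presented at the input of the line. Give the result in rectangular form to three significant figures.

Z_in ≈ 10 + j5.55 Ω

tan(βl) = tan(96.6°) = -8.64
Z_in = Z_0·(Z_L + jZ_0·tanβl)/(Z_0 + jZ_L·tanβl)
     = 50·(252 − j432)/(50 − j2180)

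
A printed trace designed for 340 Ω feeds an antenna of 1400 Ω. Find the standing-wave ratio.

Γ = (1400 − 340)/(1400 + 340) = 0.609
VSWR = (1 + 0.609)/(1 − 0.609)

VSWR ≈ 4.12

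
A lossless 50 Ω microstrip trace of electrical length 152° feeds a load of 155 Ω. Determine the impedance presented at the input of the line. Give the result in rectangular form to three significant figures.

tan(βl) = tan(152°) = -0.532
Z_in = Z_0·(Z_L + jZ_0·tanβl)/(Z_0 + jZ_L·tanβl)
     = 50·(155 − j26.6)/(50 − j82.4)

Z_in ≈ 53.5 + j61.6 Ω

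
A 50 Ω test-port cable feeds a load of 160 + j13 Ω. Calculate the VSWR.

Γ = (Z_L − Z_0)/(Z_L + Z_0) = (110 + j13)/(210 + j13)
|Γ| = 111/210 = 0.526
VSWR = (1 + |Γ|)/(1 − |Γ|) = 1.53/0.474

VSWR ≈ 3.22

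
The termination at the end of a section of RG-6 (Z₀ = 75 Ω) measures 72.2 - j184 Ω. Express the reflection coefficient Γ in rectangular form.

Γ ≈ 0.602 − j0.497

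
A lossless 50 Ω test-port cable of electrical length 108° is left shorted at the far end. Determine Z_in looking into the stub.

Z_in ≈ −j154 Ω

tan(βl) = -3.08
For a shorted stub, Z_in = jZ_0·tan(βl)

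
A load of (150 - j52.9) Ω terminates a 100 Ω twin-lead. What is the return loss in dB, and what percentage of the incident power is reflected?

RL ≈ 10.9 dB; 8.11% of incident power reflected

Γ = (50 − j52.9)/(250 − j52.9), |Γ| = 0.285
RL = −20·log₁₀(0.285) = 10.9 dB
P_refl/P_inc = |Γ|² = 0.0811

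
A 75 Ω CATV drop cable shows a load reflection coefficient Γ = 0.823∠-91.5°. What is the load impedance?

Z_L ≈ 14.1 − j71.7 Ω

Z_L = Z_0·(1 + Γ)/(1 − Γ) = 75·(0.978 − j0.823)/(1.02 + j0.823)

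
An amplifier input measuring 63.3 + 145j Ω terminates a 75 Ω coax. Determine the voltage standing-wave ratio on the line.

Γ = (Z_L − Z_0)/(Z_L + Z_0) = (-11.7 + j145)/(138.3 + j145)
|Γ| = 145/200 = 0.726
VSWR = (1 + |Γ|)/(1 − |Γ|) = 1.73/0.274

VSWR ≈ 6.3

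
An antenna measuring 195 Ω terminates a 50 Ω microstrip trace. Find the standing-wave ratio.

VSWR ≈ 3.9

Γ = (195 − 50)/(195 + 50) = 0.592
VSWR = (1 + 0.592)/(1 − 0.592)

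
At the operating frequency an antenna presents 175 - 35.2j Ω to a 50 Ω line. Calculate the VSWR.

Γ = (Z_L − Z_0)/(Z_L + Z_0) = (125 − j35.2)/(225 − j35.2)
|Γ| = 130/228 = 0.57
VSWR = (1 + |Γ|)/(1 − |Γ|) = 1.57/0.43

VSWR ≈ 3.65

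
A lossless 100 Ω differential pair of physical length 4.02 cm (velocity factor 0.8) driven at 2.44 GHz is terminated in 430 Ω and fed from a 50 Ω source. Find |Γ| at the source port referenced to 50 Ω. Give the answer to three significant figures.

|Γ| ≈ 0.743

λ = v/f = 0.8·c / 2.44 GHz = 0.0984 m
βl = 2π·l/λ = 2π × 0.409 = 147°
tan(βl) = -0.646
Z_in = Z_0·(Z_L + jZ_0·tanβl)/(Z_0 + jZ_L·tanβl) = 69.9 + j130 Ω
Γ_s = (Z_in − Z_s)/(Z_in + Z_s) = (19.9 + j130)/(120 + j130), |Γ_s| = 0.743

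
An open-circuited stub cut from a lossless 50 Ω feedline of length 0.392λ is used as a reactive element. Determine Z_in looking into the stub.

Z_in ≈ +j62 Ω

βl = 2π × 0.392 = 141°
tan(βl) = -0.806
For an open-circuited stub, Z_in = −jZ_0·cot(βl) = −jZ_0/tan(βl)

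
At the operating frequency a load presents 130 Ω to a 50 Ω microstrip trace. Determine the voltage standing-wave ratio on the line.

For a purely resistive load, VSWR = R_L/Z_0 or Z_0/R_L (whichever > 1) = 130/50

VSWR ≈ 2.6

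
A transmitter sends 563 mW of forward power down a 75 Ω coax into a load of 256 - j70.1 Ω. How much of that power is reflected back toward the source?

P_reflected ≈ 185 mW

|Γ| = |(181 − j70.1)/(331 − j70.1)| = 0.574
|Γ|² = 0.329
P_refl = |Γ|²·P_inc = 185 mW, P_del = (1 − |Γ|²)·P_inc = 378 mW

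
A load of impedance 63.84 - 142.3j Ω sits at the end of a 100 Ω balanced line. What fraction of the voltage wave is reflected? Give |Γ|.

|Γ| ≈ 0.677

Γ = (Z_L − Z_0)/(Z_L + Z_0) = (-36.16 − j142.3)/(163.8 − j142.3)
|Γ| = 147/217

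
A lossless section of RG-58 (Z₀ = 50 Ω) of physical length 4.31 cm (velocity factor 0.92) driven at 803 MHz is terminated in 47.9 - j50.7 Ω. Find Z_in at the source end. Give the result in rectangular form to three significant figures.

λ = v/f = 0.92·c / 803 MHz = 0.344 m
βl = 2π·l/λ = 2π × 0.125 = 45.1°
tan(βl) = tan(45.1°) = 1
Z_in = Z_0·(Z_L + jZ_0·tanβl)/(Z_0 + jZ_L·tanβl)
     = 50·(47.9 − j0.451)/(101 + j48.1)

Z_in ≈ 19.2 − j9.4 Ω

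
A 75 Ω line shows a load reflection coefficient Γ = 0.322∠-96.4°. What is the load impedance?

Z_L = Z_0·(1 + Γ)/(1 − Γ) = 75·(0.964 − j0.32)/(1.04 + j0.32)

Z_L ≈ 57.2 − j40.8 Ω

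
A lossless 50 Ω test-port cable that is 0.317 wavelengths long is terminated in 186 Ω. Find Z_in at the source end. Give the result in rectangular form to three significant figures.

Z_in ≈ 15.9 + j20.5 Ω

βl = 2π × 0.317 = 114°
tan(βl) = tan(114°) = -2.23
Z_in = Z_0·(Z_L + jZ_0·tanβl)/(Z_0 + jZ_L·tanβl)
     = 50·(186 − j112)/(50 − j415)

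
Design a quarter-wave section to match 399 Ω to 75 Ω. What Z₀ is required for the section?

Z_qwt = √(Z_0·R_L) = √(75 × 399) = √29920

Z_qwt ≈ 173 Ω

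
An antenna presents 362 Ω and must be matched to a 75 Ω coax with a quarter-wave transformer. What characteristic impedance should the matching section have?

Z_qwt = √(Z_0·R_L) = √(75 × 362) = √27150

Z_qwt ≈ 165 Ω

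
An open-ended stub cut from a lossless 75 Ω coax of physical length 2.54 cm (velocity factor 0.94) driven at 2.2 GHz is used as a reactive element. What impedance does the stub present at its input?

λ = v/f = 0.94·c / 2.2 GHz = 0.128 m
βl = 2π·l/λ = 2π × 0.198 = 71.3°
tan(βl) = 2.96
For an open-ended stub, Z_in = −jZ_0·cot(βl) = −jZ_0/tan(βl)

Z_in ≈ −j25.3 Ω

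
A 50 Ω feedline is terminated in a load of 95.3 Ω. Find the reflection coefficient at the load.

Γ = (Z_L − Z_0)/(Z_L + Z_0) = (95.3 − 50)/(95.3 + 50) = 45.3/145.3

Γ = 0.312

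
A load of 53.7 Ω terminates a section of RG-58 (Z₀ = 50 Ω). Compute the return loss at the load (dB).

Γ = (53.7 − 50)/(53.7 + 50) = 0.0357
RL = −20·log₁₀|Γ| = −20·log₁₀(0.0357)

RL ≈ 29 dB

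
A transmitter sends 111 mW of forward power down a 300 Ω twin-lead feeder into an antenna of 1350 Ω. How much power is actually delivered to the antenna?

Γ = (1350 − 300)/(1350 + 300) = 0.636
|Γ|² = 0.405
P_refl = |Γ|²·P_inc = 45 mW, P_del = (1 − |Γ|²)·P_inc = 66 mW

P_delivered ≈ 66 mW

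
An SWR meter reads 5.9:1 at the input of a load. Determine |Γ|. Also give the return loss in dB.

|Γ| ≈ 0.71; return loss ≈ 2.97 dB

|Γ| = (S − 1)/(S + 1) = (5.9 − 1)/(5.9 + 1) = 4.9/6.9
RL = −20·log₁₀|Γ| = −20·log₁₀(0.71)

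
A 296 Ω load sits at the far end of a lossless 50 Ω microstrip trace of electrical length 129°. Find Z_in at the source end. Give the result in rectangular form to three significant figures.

tan(βl) = tan(129°) = -1.23
Z_in = Z_0·(Z_L + jZ_0·tanβl)/(Z_0 + jZ_L·tanβl)
     = 50·(296 − j61.7)/(50 − j366)

Z_in ≈ 13.7 + j38.6 Ω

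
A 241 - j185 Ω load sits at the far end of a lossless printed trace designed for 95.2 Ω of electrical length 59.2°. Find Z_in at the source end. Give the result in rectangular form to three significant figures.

Z_in ≈ 25.4 − j31.3 Ω

tan(βl) = tan(59.2°) = 1.68
Z_in = Z_0·(Z_L + jZ_0·tanβl)/(Z_0 + jZ_L·tanβl)
     = 95.2·(241 − j25.3)/(406 + j404)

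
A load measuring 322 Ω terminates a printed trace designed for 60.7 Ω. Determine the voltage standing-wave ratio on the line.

VSWR ≈ 5.3

For a purely resistive load, VSWR = R_L/Z_0 or Z_0/R_L (whichever > 1) = 322/60.7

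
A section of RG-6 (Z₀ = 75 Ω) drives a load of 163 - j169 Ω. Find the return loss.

Γ = (88 − j169)/(238 − j169), |Γ| = 0.653
RL = −20·log₁₀|Γ| = −20·log₁₀(0.653)

RL ≈ 3.7 dB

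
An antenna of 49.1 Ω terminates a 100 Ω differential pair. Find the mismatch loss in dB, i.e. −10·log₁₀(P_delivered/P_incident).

mismatch loss ≈ 0.538 dB

Γ = (49.1 − 100)/(49.1 + 100) = -0.341
|Γ|² = 0.117, so P_del/P_inc = 1 − |Γ|² = 0.883
ML = −10·log₁₀(1 − |Γ|²)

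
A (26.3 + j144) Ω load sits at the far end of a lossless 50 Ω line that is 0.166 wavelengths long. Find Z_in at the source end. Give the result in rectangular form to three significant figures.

βl = 2π × 0.166 = 59.8°
tan(βl) = tan(59.8°) = 1.72
Z_in = Z_0·(Z_L + jZ_0·tanβl)/(Z_0 + jZ_L·tanβl)
     = 50·(26.3 + j230)/(-197 + j45.1)

Z_in ≈ 6.35 − j56.9 Ω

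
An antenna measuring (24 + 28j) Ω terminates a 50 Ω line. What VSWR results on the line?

VSWR ≈ 2.87

Γ = (Z_L − Z_0)/(Z_L + Z_0) = (-26 + j28)/(74 + j28)
|Γ| = 38.2/79.1 = 0.483
VSWR = (1 + |Γ|)/(1 − |Γ|) = 1.48/0.517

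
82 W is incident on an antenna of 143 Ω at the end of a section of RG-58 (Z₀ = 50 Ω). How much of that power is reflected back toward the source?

P_reflected ≈ 19 W

Γ = (143 − 50)/(143 + 50) = 0.482
|Γ|² = 0.232
P_refl = |Γ|²·P_inc = 19 W, P_del = (1 − |Γ|²)·P_inc = 63 W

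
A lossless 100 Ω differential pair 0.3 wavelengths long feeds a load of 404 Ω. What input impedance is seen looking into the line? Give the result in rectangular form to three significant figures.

βl = 2π × 0.3 = 108°
tan(βl) = tan(108°) = -3.08
Z_in = Z_0·(Z_L + jZ_0·tanβl)/(Z_0 + jZ_L·tanβl)
     = 100·(404 − j308)/(100 − j1240)

Z_in ≈ 27.2 + j30.3 Ω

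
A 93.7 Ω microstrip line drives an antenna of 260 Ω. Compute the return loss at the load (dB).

Γ = (260 − 93.7)/(260 + 93.7) = 0.47
RL = −20·log₁₀|Γ| = −20·log₁₀(0.47)

RL ≈ 6.55 dB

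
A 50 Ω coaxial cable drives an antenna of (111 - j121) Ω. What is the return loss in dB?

Γ = (61 − j121)/(161 − j121), |Γ| = 0.673
RL = −20·log₁₀|Γ| = −20·log₁₀(0.673)

RL ≈ 3.44 dB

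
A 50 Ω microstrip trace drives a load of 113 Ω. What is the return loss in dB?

Γ = (113 − 50)/(113 + 50) = 0.387
RL = −20·log₁₀|Γ| = −20·log₁₀(0.387)

RL ≈ 8.26 dB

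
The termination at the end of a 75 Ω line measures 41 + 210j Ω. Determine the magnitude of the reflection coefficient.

Γ = (Z_L − Z_0)/(Z_L + Z_0) = (-34 + j210)/(116 + j210)
|Γ| = 213/240

|Γ| ≈ 0.887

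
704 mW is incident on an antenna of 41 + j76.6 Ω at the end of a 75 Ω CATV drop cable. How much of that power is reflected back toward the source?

P_reflected ≈ 256 mW

|Γ| = |(-34 + j76.6)/(116 + j76.6)| = 0.603
|Γ|² = 0.363
P_refl = |Γ|²·P_inc = 256 mW, P_del = (1 − |Γ|²)·P_inc = 448 mW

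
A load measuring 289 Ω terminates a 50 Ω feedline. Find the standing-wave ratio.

Γ = (289 − 50)/(289 + 50) = 0.705
VSWR = (1 + 0.705)/(1 − 0.705)

VSWR ≈ 5.78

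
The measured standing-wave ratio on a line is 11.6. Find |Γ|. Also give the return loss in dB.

|Γ| = (S − 1)/(S + 1) = (11.6 − 1)/(11.6 + 1) = 10.6/12.6
RL = −20·log₁₀|Γ| = −20·log₁₀(0.841)

|Γ| ≈ 0.841; return loss ≈ 1.5 dB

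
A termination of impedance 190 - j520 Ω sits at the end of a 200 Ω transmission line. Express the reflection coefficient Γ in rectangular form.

Γ ≈ 0.631 − j0.492

Γ = (Z_L − Z_0)/(Z_L + Z_0) = (-10 − j520)/(390 − j520)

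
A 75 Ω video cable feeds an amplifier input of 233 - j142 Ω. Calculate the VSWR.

VSWR ≈ 4.35

Γ = (Z_L − Z_0)/(Z_L + Z_0) = (158 − j142)/(308 − j142)
|Γ| = 212/339 = 0.626
VSWR = (1 + |Γ|)/(1 − |Γ|) = 1.63/0.374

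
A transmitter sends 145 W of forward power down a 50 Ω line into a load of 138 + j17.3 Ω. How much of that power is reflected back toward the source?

|Γ| = |(88 + j17.3)/(188 + j17.3)| = 0.475
|Γ|² = 0.226
P_refl = |Γ|²·P_inc = 32.7 W, P_del = (1 − |Γ|²)·P_inc = 112 W

P_reflected ≈ 32.7 W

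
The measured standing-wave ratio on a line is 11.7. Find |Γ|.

|Γ| = (S − 1)/(S + 1) = (11.7 − 1)/(11.7 + 1) = 10.7/12.7

|Γ| ≈ 0.843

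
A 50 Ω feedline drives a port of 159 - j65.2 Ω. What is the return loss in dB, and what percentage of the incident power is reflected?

RL ≈ 4.73 dB; 33.7% of incident power reflected

Γ = (109 − j65.2)/(209 − j65.2), |Γ| = 0.58
RL = −20·log₁₀(0.58) = 4.73 dB
P_refl/P_inc = |Γ|² = 0.337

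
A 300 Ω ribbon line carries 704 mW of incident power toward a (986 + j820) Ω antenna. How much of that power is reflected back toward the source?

|Γ| = |(686 + j820)/(1286 + j820)| = 0.701
|Γ|² = 0.491
P_refl = |Γ|²·P_inc = 346 mW, P_del = (1 − |Γ|²)·P_inc = 358 mW

P_reflected ≈ 346 mW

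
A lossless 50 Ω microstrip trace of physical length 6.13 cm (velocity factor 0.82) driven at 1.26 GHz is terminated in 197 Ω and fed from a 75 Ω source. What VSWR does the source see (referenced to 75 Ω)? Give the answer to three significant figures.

VSWR ≈ 5.42

λ = v/f = 0.82·c / 1.26 GHz = 0.195 m
βl = 2π·l/λ = 2π × 0.314 = 113°
tan(βl) = -2.35
Z_in = Z_0·(Z_L + jZ_0·tanβl)/(Z_0 + jZ_L·tanβl) = 14.8 + j19.7 Ω
Γ_s = (Z_in − Z_s)/(Z_in + Z_s) = (-60.2 + j19.7)/(89.8 + j19.7), |Γ_s| = 0.689
VSWR = (1 + |Γ_s|)/(1 − |Γ_s|)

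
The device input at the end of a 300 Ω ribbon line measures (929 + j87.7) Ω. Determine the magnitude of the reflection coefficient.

Γ = (Z_L − Z_0)/(Z_L + Z_0) = (629 + j87.7)/(1229 + j87.7)
|Γ| = 635/1230

|Γ| ≈ 0.515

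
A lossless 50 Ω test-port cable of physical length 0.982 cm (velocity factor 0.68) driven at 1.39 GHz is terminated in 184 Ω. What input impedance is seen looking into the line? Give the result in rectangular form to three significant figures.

Z_in ≈ 59.6 − j75.6 Ω

λ = v/f = 0.68·c / 1.39 GHz = 0.147 m
βl = 2π·l/λ = 2π × 0.0669 = 24.1°
tan(βl) = tan(24.1°) = 0.447
Z_in = Z_0·(Z_L + jZ_0·tanβl)/(Z_0 + jZ_L·tanβl)
     = 50·(184 + j22.4)/(50 + j82.3)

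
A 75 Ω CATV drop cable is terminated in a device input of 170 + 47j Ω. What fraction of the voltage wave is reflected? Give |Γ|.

|Γ| ≈ 0.425

Γ = (Z_L − Z_0)/(Z_L + Z_0) = (95 + j47)/(245 + j47)
|Γ| = 106/249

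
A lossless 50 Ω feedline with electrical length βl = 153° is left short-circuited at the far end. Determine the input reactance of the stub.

tan(βl) = -0.51
For a short-circuited stub, Z_in = jZ_0·tan(βl)

X_in ≈ -25.5 Ω (capacitive)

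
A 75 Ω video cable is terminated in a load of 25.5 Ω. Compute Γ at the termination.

Γ = -0.493

Γ = (Z_L − Z_0)/(Z_L + Z_0) = (25.5 − 75)/(25.5 + 75) = -49.5/100.5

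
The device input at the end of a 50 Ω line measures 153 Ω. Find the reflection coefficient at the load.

Γ = 0.507

Γ = (Z_L − Z_0)/(Z_L + Z_0) = (153 − 50)/(153 + 50) = 103/203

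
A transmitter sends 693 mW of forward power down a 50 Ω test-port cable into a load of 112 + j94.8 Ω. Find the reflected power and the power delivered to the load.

|Γ| = |(62 + j94.8)/(162 + j94.8)| = 0.603
|Γ|² = 0.364
P_refl = |Γ|²·P_inc = 252 mW, P_del = (1 − |Γ|²)·P_inc = 441 mW

P_reflected ≈ 252 mW; P_delivered ≈ 441 mW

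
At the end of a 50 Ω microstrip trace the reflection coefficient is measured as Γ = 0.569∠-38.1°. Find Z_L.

Z_L ≈ 79 − j82 Ω

Z_L = Z_0·(1 + Γ)/(1 − Γ) = 50·(1.45 − j0.351)/(0.552 + j0.351)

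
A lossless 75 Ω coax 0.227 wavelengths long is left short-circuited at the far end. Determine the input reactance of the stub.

βl = 2π × 0.227 = 81.7°
tan(βl) = 6.87
For a short-circuited stub, Z_in = jZ_0·tan(βl)

X_in ≈ 515 Ω (inductive)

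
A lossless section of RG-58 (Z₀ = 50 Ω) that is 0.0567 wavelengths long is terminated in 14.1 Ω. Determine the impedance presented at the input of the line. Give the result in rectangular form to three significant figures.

βl = 2π × 0.0567 = 20.4°
tan(βl) = tan(20.4°) = 0.372
Z_in = Z_0·(Z_L + jZ_0·tanβl)/(Z_0 + jZ_L·tanβl)
     = 50·(14.1 + j18.6)/(50 + j5.25)

Z_in ≈ 15.9 + j16.9 Ω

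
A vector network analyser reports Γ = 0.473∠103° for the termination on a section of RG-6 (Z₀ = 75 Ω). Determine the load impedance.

Z_L ≈ 40.5 + j48.1 Ω

Z_L = Z_0·(1 + Γ)/(1 − Γ) = 75·(0.894 + j0.461)/(1.11 − j0.461)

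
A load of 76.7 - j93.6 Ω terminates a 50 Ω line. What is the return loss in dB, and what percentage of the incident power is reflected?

RL ≈ 4.18 dB; 38.2% of incident power reflected

Γ = (26.7 − j93.6)/(126.7 − j93.6), |Γ| = 0.618
RL = −20·log₁₀(0.618) = 4.18 dB
P_refl/P_inc = |Γ|² = 0.382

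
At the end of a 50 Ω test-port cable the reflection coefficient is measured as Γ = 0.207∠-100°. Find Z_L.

Z_L ≈ 42.9 − j18.3 Ω

Z_L = Z_0·(1 + Γ)/(1 − Γ) = 50·(0.964 − j0.204)/(1.04 + j0.204)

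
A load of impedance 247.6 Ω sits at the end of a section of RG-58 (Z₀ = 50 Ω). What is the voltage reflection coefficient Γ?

Γ = (Z_L − Z_0)/(Z_L + Z_0) = (247.6 − 50)/(247.6 + 50) = 197.6/297.6

Γ = 0.664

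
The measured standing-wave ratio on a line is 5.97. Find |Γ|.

|Γ| = (S − 1)/(S + 1) = (5.97 − 1)/(5.97 + 1) = 4.97/6.97

|Γ| ≈ 0.713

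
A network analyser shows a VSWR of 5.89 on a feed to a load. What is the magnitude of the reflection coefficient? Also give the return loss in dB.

|Γ| = (S − 1)/(S + 1) = (5.89 − 1)/(5.89 + 1) = 4.89/6.89
RL = −20·log₁₀|Γ| = −20·log₁₀(0.71)

|Γ| ≈ 0.71; return loss ≈ 2.98 dB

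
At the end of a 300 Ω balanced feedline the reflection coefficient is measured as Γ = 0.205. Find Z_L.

Z_L = Z_0·(1 + Γ)/(1 − Γ) = 300·(1.21)/(0.795)

Z_L ≈ 455 Ω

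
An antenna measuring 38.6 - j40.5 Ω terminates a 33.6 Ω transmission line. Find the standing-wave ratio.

VSWR ≈ 2.94

Γ = (Z_L − Z_0)/(Z_L + Z_0) = (5 − j40.5)/(72.2 − j40.5)
|Γ| = 40.8/82.8 = 0.493
VSWR = (1 + |Γ|)/(1 − |Γ|) = 1.49/0.507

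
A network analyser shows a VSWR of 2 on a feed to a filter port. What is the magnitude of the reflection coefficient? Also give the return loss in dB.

|Γ| = (S − 1)/(S + 1) = (2 − 1)/(2 + 1) = 1/3
RL = −20·log₁₀|Γ| = −20·log₁₀(0.333)

|Γ| ≈ 0.333; return loss ≈ 9.54 dB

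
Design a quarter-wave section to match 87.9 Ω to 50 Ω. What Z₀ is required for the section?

Z_qwt ≈ 66.3 Ω

Z_qwt = √(Z_0·R_L) = √(50 × 87.9) = √4395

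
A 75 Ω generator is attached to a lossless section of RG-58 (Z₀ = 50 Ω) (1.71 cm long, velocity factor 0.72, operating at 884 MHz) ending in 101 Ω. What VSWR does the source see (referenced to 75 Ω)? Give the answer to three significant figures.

VSWR ≈ 1.75

λ = v/f = 0.72·c / 884 MHz = 0.244 m
βl = 2π·l/λ = 2π × 0.07 = 25.2°
tan(βl) = 0.47
Z_in = Z_0·(Z_L + jZ_0·tanβl)/(Z_0 + jZ_L·tanβl) = 64.8 − j38.1 Ω
Γ_s = (Z_in − Z_s)/(Z_in + Z_s) = (-10.2 − j38.1)/(140 − j38.1), |Γ_s| = 0.272
VSWR = (1 + |Γ_s|)/(1 − |Γ_s|)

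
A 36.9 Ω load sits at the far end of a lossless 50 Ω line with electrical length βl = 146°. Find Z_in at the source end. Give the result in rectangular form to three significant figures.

tan(βl) = tan(146°) = -0.675
Z_in = Z_0·(Z_L + jZ_0·tanβl)/(Z_0 + jZ_L·tanβl)
     = 50·(36.9 − j33.7)/(50 − j24.9)

Z_in ≈ 43 − j12.3 Ω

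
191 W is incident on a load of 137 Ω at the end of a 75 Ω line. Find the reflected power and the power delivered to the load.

P_reflected ≈ 16.3 W; P_delivered ≈ 175 W

Γ = (137 − 75)/(137 + 75) = 0.292
|Γ|² = 0.0855
P_refl = |Γ|²·P_inc = 16.3 W, P_del = (1 − |Γ|²)·P_inc = 175 W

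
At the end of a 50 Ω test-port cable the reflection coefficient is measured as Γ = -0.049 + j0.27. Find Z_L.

Z_L ≈ 39.4 + j23 Ω

Z_L = Z_0·(1 + Γ)/(1 − Γ) = 50·(0.951 + j0.27)/(1.05 − j0.27)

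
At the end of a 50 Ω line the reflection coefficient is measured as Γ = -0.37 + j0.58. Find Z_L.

Z_L ≈ 11.9 + j26.2 Ω

Z_L = Z_0·(1 + Γ)/(1 − Γ) = 50·(0.63 + j0.58)/(1.37 − j0.58)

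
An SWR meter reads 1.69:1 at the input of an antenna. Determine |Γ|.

|Γ| = (S − 1)/(S + 1) = (1.69 − 1)/(1.69 + 1) = 0.69/2.69

|Γ| ≈ 0.257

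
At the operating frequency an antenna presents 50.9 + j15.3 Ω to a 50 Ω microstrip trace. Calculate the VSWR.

VSWR ≈ 1.35

Γ = (Z_L − Z_0)/(Z_L + Z_0) = (0.9 + j15.3)/(100.9 + j15.3)
|Γ| = 15.3/102 = 0.15
VSWR = (1 + |Γ|)/(1 − |Γ|) = 1.15/0.85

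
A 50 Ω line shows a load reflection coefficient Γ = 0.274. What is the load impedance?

Z_L = Z_0·(1 + Γ)/(1 − Γ) = 50·(1.27)/(0.726)

Z_L ≈ 87.7 Ω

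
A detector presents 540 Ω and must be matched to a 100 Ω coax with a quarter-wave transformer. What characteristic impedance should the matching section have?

Z_qwt = √(Z_0·R_L) = √(100 × 540) = √54000

Z_qwt ≈ 232 Ω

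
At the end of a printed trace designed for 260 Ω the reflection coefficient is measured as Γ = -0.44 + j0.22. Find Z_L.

Z_L ≈ 92.9 + j53.9 Ω

Z_L = Z_0·(1 + Γ)/(1 − Γ) = 260·(0.56 + j0.22)/(1.44 − j0.22)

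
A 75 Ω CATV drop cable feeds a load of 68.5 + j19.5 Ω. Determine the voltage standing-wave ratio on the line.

VSWR ≈ 1.33

Γ = (Z_L − Z_0)/(Z_L + Z_0) = (-6.5 + j19.5)/(143.5 + j19.5)
|Γ| = 20.6/145 = 0.142
VSWR = (1 + |Γ|)/(1 − |Γ|) = 1.14/0.858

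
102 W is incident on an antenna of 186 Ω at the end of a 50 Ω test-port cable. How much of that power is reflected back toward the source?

Γ = (186 − 50)/(186 + 50) = 0.576
|Γ|² = 0.332
P_refl = |Γ|²·P_inc = 33.9 W, P_del = (1 − |Γ|²)·P_inc = 68.1 W

P_reflected ≈ 33.9 W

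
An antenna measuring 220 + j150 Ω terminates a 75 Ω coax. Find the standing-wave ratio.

Γ = (Z_L − Z_0)/(Z_L + Z_0) = (145 + j150)/(295 + j150)
|Γ| = 209/331 = 0.63
VSWR = (1 + |Γ|)/(1 − |Γ|) = 1.63/0.37

VSWR ≈ 4.41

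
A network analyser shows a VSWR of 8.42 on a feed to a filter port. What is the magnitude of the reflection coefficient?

|Γ| = (S − 1)/(S + 1) = (8.42 − 1)/(8.42 + 1) = 7.42/9.42

|Γ| ≈ 0.788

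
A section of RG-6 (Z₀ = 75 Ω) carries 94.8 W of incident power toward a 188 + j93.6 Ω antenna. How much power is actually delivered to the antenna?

|Γ| = |(113 + j93.6)/(263 + j93.6)| = 0.526
|Γ|² = 0.276
P_refl = |Γ|²·P_inc = 26.2 W, P_del = (1 − |Γ|²)·P_inc = 68.6 W

P_delivered ≈ 68.6 W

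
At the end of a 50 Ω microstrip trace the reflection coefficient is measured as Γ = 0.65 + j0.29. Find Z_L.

Z_L = Z_0·(1 + Γ)/(1 − Γ) = 50·(1.65 + j0.29)/(0.35 − j0.29)

Z_L ≈ 119 + j140 Ω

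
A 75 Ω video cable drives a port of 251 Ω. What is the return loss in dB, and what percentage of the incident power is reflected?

RL ≈ 5.35 dB; 29.1% of incident power reflected

Γ = (251 − 75)/(251 + 75) = 0.54
RL = −20·log₁₀(0.54) = 5.35 dB
P_refl/P_inc = |Γ|² = 0.291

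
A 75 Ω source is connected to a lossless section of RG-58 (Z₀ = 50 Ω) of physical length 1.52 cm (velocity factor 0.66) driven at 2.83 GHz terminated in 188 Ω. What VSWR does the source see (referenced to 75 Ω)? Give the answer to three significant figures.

VSWR ≈ 5.51

λ = v/f = 0.66·c / 2.83 GHz = 0.07 m
βl = 2π·l/λ = 2π × 0.217 = 78.2°
tan(βl) = 4.79
Z_in = Z_0·(Z_L + jZ_0·tanβl)/(Z_0 + jZ_L·tanβl) = 13.8 − j9.67 Ω
Γ_s = (Z_in − Z_s)/(Z_in + Z_s) = (-61.2 − j9.67)/(88.8 − j9.67), |Γ_s| = 0.693
VSWR = (1 + |Γ_s|)/(1 − |Γ_s|)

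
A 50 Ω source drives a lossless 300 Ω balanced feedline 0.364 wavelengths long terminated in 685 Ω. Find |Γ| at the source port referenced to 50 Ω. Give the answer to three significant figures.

βl = 2π × 0.364 = 131°
tan(βl) = -1.15
Z_in = Z_0·(Z_L + jZ_0·tanβl)/(Z_0 + jZ_L·tanβl) = 202 + j184 Ω
Γ_s = (Z_in − Z_s)/(Z_in + Z_s) = (152 + j184)/(252 + j184), |Γ_s| = 0.765

|Γ| ≈ 0.765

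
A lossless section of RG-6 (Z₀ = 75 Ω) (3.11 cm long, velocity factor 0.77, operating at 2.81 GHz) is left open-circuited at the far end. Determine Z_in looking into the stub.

λ = v/f = 0.77·c / 2.81 GHz = 0.0822 m
βl = 2π·l/λ = 2π × 0.378 = 136°
tan(βl) = -0.959
For an open-circuited stub, Z_in = −jZ_0·cot(βl) = −jZ_0/tan(βl)

Z_in ≈ +j78.2 Ω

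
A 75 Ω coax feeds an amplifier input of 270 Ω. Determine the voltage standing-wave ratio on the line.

VSWR ≈ 3.6

For a purely resistive load, VSWR = R_L/Z_0 or Z_0/R_L (whichever > 1) = 270/75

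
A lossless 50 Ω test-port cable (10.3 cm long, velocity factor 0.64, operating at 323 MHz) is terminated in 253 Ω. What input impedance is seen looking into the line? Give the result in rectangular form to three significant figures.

Z_in ≈ 12.5 − j24.9 Ω

λ = v/f = 0.64·c / 323 MHz = 0.594 m
βl = 2π·l/λ = 2π × 0.173 = 62.4°
tan(βl) = tan(62.4°) = 1.91
Z_in = Z_0·(Z_L + jZ_0·tanβl)/(Z_0 + jZ_L·tanβl)
     = 50·(253 + j95.6)/(50 + j484)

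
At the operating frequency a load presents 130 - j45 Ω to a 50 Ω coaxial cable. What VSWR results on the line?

Γ = (Z_L − Z_0)/(Z_L + Z_0) = (80 − j45)/(180 − j45)
|Γ| = 91.8/186 = 0.495
VSWR = (1 + |Γ|)/(1 − |Γ|) = 1.49/0.505

VSWR ≈ 2.96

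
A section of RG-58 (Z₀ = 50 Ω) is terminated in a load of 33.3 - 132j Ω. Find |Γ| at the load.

|Γ| ≈ 0.852

Γ = (Z_L − Z_0)/(Z_L + Z_0) = (-16.7 − j132)/(83.3 − j132)
|Γ| = 133/156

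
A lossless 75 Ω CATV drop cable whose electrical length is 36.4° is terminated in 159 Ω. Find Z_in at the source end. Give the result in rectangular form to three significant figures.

tan(βl) = tan(36.4°) = 0.737
Z_in = Z_0·(Z_L + jZ_0·tanβl)/(Z_0 + jZ_L·tanβl)
     = 75·(159 + j55.3)/(75 + j117)

Z_in ≈ 71.3 − j56.1 Ω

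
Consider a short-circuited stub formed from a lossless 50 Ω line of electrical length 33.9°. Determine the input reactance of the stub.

X_in ≈ 33.6 Ω (inductive)

tan(βl) = 0.672
For a short-circuited stub, Z_in = jZ_0·tan(βl)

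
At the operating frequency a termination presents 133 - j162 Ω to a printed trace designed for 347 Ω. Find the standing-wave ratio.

VSWR ≈ 3.25

Γ = (Z_L − Z_0)/(Z_L + Z_0) = (-214 − j162)/(480 − j162)
|Γ| = 268/507 = 0.53
VSWR = (1 + |Γ|)/(1 − |Γ|) = 1.53/0.47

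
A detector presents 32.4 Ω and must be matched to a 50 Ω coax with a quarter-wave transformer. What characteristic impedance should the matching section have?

Z_qwt ≈ 40.2 Ω

Z_qwt = √(Z_0·R_L) = √(50 × 32.4) = √1620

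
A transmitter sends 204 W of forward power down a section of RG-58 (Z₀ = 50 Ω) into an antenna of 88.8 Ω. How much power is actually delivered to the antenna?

P_delivered ≈ 188 W

Γ = (88.8 − 50)/(88.8 + 50) = 0.28
|Γ|² = 0.0781
P_refl = |Γ|²·P_inc = 15.9 W, P_del = (1 − |Γ|²)·P_inc = 188 W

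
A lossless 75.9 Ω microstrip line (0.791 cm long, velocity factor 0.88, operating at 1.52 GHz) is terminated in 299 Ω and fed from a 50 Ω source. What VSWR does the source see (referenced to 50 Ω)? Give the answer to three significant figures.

λ = v/f = 0.88·c / 1.52 GHz = 0.174 m
βl = 2π·l/λ = 2π × 0.0455 = 16.4°
tan(βl) = 0.294
Z_in = Z_0·(Z_L + jZ_0·tanβl)/(Z_0 + jZ_L·tanβl) = 139 − j138 Ω
Γ_s = (Z_in − Z_s)/(Z_in + Z_s) = (88.6 − j138)/(189 − j138), |Γ_s| = 0.702
VSWR = (1 + |Γ_s|)/(1 − |Γ_s|)

VSWR ≈ 5.72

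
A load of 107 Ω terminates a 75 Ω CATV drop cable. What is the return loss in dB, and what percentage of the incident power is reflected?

Γ = (107 − 75)/(107 + 75) = 0.176
RL = −20·log₁₀(0.176) = 15.1 dB
P_refl/P_inc = |Γ|² = 0.0309

RL ≈ 15.1 dB; 3.09% of incident power reflected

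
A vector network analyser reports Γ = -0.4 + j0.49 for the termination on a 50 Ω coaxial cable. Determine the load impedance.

Z_L ≈ 13.6 + j22.3 Ω

Z_L = Z_0·(1 + Γ)/(1 − Γ) = 50·(0.6 + j0.49)/(1.4 − j0.49)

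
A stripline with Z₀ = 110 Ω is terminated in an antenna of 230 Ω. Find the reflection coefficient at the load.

Γ = (Z_L − Z_0)/(Z_L + Z_0) = (230 − 110)/(230 + 110) = 120/340

Γ = 0.353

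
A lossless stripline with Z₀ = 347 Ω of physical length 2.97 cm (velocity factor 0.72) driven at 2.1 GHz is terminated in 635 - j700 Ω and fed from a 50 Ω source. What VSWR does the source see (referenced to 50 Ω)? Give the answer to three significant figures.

VSWR ≈ 9.16

λ = v/f = 0.72·c / 2.1 GHz = 0.103 m
βl = 2π·l/λ = 2π × 0.289 = 104°
tan(βl) = -4.03
Z_in = Z_0·(Z_L + jZ_0·tanβl)/(Z_0 + jZ_L·tanβl) = 104 + j187 Ω
Γ_s = (Z_in − Z_s)/(Z_in + Z_s) = (54.1 + j187)/(154 + j187), |Γ_s| = 0.803
VSWR = (1 + |Γ_s|)/(1 − |Γ_s|)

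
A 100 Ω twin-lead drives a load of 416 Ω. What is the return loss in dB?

Γ = (416 − 100)/(416 + 100) = 0.612
RL = −20·log₁₀|Γ| = −20·log₁₀(0.612)

RL ≈ 4.26 dB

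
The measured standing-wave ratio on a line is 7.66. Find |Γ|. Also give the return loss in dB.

|Γ| ≈ 0.769; return loss ≈ 2.28 dB

|Γ| = (S − 1)/(S + 1) = (7.66 − 1)/(7.66 + 1) = 6.66/8.66
RL = −20·log₁₀|Γ| = −20·log₁₀(0.769)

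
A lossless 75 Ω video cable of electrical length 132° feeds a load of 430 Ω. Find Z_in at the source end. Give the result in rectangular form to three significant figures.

Z_in ≈ 23.1 + j63.9 Ω

tan(βl) = tan(132°) = -1.11
Z_in = Z_0·(Z_L + jZ_0·tanβl)/(Z_0 + jZ_L·tanβl)
     = 75·(430 − j83.3)/(75 − j478)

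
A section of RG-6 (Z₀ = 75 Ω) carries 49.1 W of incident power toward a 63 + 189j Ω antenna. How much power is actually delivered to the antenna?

|Γ| = |(-12 + j189)/(138 + j189)| = 0.809
|Γ|² = 0.655
P_refl = |Γ|²·P_inc = 32.2 W, P_del = (1 − |Γ|²)·P_inc = 16.9 W

P_delivered ≈ 16.9 W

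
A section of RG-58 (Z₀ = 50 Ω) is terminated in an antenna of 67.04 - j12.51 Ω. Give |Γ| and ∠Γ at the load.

Γ = (Z_L − Z_0)/(Z_L + Z_0) = (17.04 − j12.51)/(117 − j12.51)
|Γ| = 21.1/118 = 0.18

Γ ≈ 0.18 ∠ -30.2°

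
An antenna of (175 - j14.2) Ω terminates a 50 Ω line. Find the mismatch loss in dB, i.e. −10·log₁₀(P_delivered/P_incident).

mismatch loss ≈ 1.62 dB

Γ = (125 − j14.2)/(225 − j14.2), |Γ| = 0.558
|Γ|² = 0.311, so P_del/P_inc = 1 − |Γ|² = 0.689
ML = −10·log₁₀(1 − |Γ|²)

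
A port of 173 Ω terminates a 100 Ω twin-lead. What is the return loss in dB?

Γ = (173 − 100)/(173 + 100) = 0.267
RL = −20·log₁₀|Γ| = −20·log₁₀(0.267)

RL ≈ 11.5 dB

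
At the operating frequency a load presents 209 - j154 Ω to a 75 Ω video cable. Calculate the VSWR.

VSWR ≈ 4.43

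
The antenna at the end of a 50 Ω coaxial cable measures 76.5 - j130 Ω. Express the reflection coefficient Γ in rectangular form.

Γ = (Z_L − Z_0)/(Z_L + Z_0) = (26.5 − j130)/(126.5 − j130)

Γ ≈ 0.616 − j0.395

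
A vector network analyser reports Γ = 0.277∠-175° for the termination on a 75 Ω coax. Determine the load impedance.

Z_L ≈ 42.5 − j2.22 Ω

Z_L = Z_0·(1 + Γ)/(1 − Γ) = 75·(0.724 − j0.0241)/(1.28 + j0.0241)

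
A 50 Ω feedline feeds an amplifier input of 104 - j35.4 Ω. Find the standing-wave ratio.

Γ = (Z_L − Z_0)/(Z_L + Z_0) = (54 − j35.4)/(154 − j35.4)
|Γ| = 64.6/158 = 0.409
VSWR = (1 + |Γ|)/(1 − |Γ|) = 1.41/0.591

VSWR ≈ 2.38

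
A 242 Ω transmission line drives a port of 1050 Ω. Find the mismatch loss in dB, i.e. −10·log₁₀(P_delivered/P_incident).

Γ = (1050 − 242)/(1050 + 242) = 0.625
|Γ|² = 0.391, so P_del/P_inc = 1 − |Γ|² = 0.609
ML = −10·log₁₀(1 − |Γ|²)

mismatch loss ≈ 2.15 dB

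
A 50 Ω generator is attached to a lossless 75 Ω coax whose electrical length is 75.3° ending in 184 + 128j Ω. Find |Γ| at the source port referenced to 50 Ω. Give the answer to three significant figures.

tan(βl) = 3.81
Z_in = Z_0·(Z_L + jZ_0·tanβl)/(Z_0 + jZ_L·tanβl) = 24.3 − j34 Ω
Γ_s = (Z_in − Z_s)/(Z_in + Z_s) = (-25.7 − j34)/(74.3 − j34), |Γ_s| = 0.522

|Γ| ≈ 0.522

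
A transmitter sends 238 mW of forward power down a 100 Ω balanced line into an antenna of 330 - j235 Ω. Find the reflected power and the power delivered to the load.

P_reflected ≈ 107 mW; P_delivered ≈ 131 mW

|Γ| = |(230 − j235)/(430 − j235)| = 0.671
|Γ|² = 0.45
P_refl = |Γ|²·P_inc = 107 mW, P_del = (1 − |Γ|²)·P_inc = 131 mW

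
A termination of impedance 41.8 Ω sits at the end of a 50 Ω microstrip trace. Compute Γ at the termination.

Γ = (Z_L − Z_0)/(Z_L + Z_0) = (41.8 − 50)/(41.8 + 50) = -8.2/91.8

Γ = -0.0893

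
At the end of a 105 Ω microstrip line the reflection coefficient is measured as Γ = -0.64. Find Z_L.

Z_L ≈ 23 Ω

Z_L = Z_0·(1 + Γ)/(1 − Γ) = 105·(0.36)/(1.64)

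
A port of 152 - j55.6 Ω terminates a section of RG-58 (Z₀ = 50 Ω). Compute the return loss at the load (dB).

RL ≈ 5.12 dB

Γ = (102 − j55.6)/(202 − j55.6), |Γ| = 0.554
RL = −20·log₁₀|Γ| = −20·log₁₀(0.554)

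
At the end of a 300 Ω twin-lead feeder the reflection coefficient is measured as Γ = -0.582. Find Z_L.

Z_L = Z_0·(1 + Γ)/(1 − Γ) = 300·(0.418)/(1.58)

Z_L ≈ 79.3 Ω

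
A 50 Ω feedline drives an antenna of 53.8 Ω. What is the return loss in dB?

RL ≈ 28.7 dB

Γ = (53.8 − 50)/(53.8 + 50) = 0.0366
RL = −20·log₁₀|Γ| = −20·log₁₀(0.0366)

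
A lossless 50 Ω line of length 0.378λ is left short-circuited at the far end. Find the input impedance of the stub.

βl = 2π × 0.378 = 136°
tan(βl) = -0.963
For a short-circuited stub, Z_in = jZ_0·tan(βl)

Z_in ≈ −j48.1 Ω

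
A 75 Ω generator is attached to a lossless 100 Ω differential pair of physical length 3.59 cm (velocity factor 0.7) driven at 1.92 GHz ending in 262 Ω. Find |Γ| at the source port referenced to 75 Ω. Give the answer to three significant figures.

|Γ| ≈ 0.401

λ = v/f = 0.7·c / 1.92 GHz = 0.109 m
βl = 2π·l/λ = 2π × 0.328 = 118°
tan(βl) = -1.87
Z_in = Z_0·(Z_L + jZ_0·tanβl)/(Z_0 + jZ_L·tanβl) = 47.1 + j43.9 Ω
Γ_s = (Z_in − Z_s)/(Z_in + Z_s) = (-27.9 + j43.9)/(122 + j43.9), |Γ_s| = 0.401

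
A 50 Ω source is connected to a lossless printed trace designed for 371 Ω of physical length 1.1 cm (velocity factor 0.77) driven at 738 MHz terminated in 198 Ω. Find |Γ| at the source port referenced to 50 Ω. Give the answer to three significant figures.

|Γ| ≈ 0.633

λ = v/f = 0.77·c / 738 MHz = 0.313 m
βl = 2π·l/λ = 2π × 0.0351 = 12.7°
tan(βl) = 0.224
Z_in = Z_0·(Z_L + jZ_0·tanβl)/(Z_0 + jZ_L·tanβl) = 205 + j58.7 Ω
Γ_s = (Z_in − Z_s)/(Z_in + Z_s) = (155 + j58.7)/(255 + j58.7), |Γ_s| = 0.633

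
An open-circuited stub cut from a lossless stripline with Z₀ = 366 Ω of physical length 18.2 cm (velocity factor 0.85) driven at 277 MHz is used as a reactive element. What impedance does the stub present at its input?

Z_in ≈ −j125 Ω

λ = v/f = 0.85·c / 277 MHz = 0.921 m
βl = 2π·l/λ = 2π × 0.198 = 71.2°
tan(βl) = 2.93
For an open-circuited stub, Z_in = −jZ_0·cot(βl) = −jZ_0/tan(βl)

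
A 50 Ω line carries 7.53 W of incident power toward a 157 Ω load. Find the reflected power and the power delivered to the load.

Γ = (157 − 50)/(157 + 50) = 0.517
|Γ|² = 0.267
P_refl = |Γ|²·P_inc = 2.01 W, P_del = (1 − |Γ|²)·P_inc = 5.52 W

P_reflected ≈ 2.01 W; P_delivered ≈ 5.52 W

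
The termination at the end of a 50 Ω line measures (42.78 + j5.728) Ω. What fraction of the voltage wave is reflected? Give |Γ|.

Γ = (Z_L − Z_0)/(Z_L + Z_0) = (-7.22 + j5.728)/(92.78 + j5.728)
|Γ| = 9.22/93

|Γ| ≈ 0.0991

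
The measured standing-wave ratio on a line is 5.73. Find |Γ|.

|Γ| = (S − 1)/(S + 1) = (5.73 − 1)/(5.73 + 1) = 4.73/6.73

|Γ| ≈ 0.703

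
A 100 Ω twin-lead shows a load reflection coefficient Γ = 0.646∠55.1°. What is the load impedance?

Z_L ≈ 85.9 + j156 Ω

Z_L = Z_0·(1 + Γ)/(1 − Γ) = 100·(1.37 + j0.53)/(0.63 − j0.53)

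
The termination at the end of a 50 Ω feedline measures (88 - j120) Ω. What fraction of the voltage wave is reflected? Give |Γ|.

Γ = (Z_L − Z_0)/(Z_L + Z_0) = (38 − j120)/(138 − j120)
|Γ| = 126/183

|Γ| ≈ 0.688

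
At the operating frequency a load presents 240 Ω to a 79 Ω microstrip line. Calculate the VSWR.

VSWR ≈ 3.04

For a purely resistive load, VSWR = R_L/Z_0 or Z_0/R_L (whichever > 1) = 240/79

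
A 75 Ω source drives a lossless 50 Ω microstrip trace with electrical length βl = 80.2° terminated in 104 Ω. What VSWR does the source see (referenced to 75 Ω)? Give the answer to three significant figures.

VSWR ≈ 3.08

tan(βl) = 5.79
Z_in = Z_0·(Z_L + jZ_0·tanβl)/(Z_0 + jZ_L·tanβl) = 24.6 − j6.59 Ω
Γ_s = (Z_in − Z_s)/(Z_in + Z_s) = (-50.4 − j6.59)/(99.6 − j6.59), |Γ_s| = 0.509
VSWR = (1 + |Γ_s|)/(1 − |Γ_s|)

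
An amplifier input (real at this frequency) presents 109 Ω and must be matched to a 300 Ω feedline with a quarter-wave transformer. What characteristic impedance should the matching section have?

Z_qwt ≈ 181 Ω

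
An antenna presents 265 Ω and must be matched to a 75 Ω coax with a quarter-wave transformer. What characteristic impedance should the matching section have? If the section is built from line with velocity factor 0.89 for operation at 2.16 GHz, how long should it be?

Z_qwt ≈ 141 Ω; length ≈ 3.09 cm

Z_qwt = √(Z_0·R_L) = √(75 × 265) = √19880
λ = 0.89·c/f = 0.124 m, so l = λ/4 = 0.0309 m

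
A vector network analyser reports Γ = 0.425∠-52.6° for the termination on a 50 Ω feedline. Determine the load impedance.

Z_L ≈ 61.7 − j50.8 Ω

Z_L = Z_0·(1 + Γ)/(1 − Γ) = 50·(1.26 − j0.338)/(0.742 + j0.338)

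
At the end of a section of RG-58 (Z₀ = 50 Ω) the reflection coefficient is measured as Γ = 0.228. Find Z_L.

Z_L ≈ 79.5 Ω

Z_L = Z_0·(1 + Γ)/(1 − Γ) = 50·(1.23)/(0.772)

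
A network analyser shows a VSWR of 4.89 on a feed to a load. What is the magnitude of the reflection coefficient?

|Γ| = (S − 1)/(S + 1) = (4.89 − 1)/(4.89 + 1) = 3.89/5.89

|Γ| ≈ 0.66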